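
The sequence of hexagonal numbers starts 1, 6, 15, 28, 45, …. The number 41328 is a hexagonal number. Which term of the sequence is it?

144

Set n(2n−1) = 41328, giving 2n² − n − 41328 = 0.
So n = (1 + 575) / 4 = 576/4 = 144.
Check: 144·(2·144 − 1) = 41328. ✓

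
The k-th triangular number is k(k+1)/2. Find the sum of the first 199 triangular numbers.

1333300

Σ i(i+1)/2 = (Σi² + Σi) / 2 over i = 1..199.
Σi = 19900 and Σi² = 2646700.
(1·2646700 + 1·19900) / 2 = 2666600/2 = 1333300.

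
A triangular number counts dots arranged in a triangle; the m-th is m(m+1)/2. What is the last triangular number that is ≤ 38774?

Solve n(n+1)/2 ≤ 38774 for integer n.
n = 277 gives 38503 ≤ 38774, while n = 278 gives 38781 > 38774; so the answer is 38503.

38503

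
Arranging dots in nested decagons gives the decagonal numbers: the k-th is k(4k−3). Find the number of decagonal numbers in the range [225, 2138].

16

The n-th decagonal number is n(4n−3).
Smallest index with value ≥ 225: n = 8 (giving 232).
Largest index with value ≤ 2138: n = 23 (giving 2047).
Indices 8 through 23: 16 terms.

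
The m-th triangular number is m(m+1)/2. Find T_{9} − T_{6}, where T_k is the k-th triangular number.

9·10/2 = 45 and 6·7/2 = 21.
Difference: 45 − 21 = 24.

24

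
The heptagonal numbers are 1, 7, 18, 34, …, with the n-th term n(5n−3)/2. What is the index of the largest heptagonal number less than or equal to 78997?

178

Solve n(5n−3)/2 ≤ 78997 for integer n.
n = 178 gives 78943 ≤ 78997, while n = 179 gives 79834 > 78997; so the answer is index 178.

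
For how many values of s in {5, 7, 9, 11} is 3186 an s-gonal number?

2

s = 5: P(5, 46) = 3151 and P(5, 47) = 3290; 3186 is not s-gonal.
s = 7: P(7, 36) = 3186. ✓
s = 9: P(9, 30) = 3075 and P(9, 31) = 3286; 3186 is not s-gonal.
s = 11: P(11, 27) = 3186. ✓
Hits: s ∈ {7, 11} → 2.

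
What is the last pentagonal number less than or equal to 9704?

Solve n(3n−1)/2 ≤ 9704 for integer n.
n = 80 gives 9560 ≤ 9704, while n = 81 gives 9801 > 9704; so the answer is 9560.

9560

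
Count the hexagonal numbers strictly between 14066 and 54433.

The n-th hexagonal number is n(2n−1).
Smallest index with value > 14066: n = 85 (giving 14365).
Largest index with value < 54433: n = 165 (giving 54285).
Indices 85 through 165: 81 terms.

81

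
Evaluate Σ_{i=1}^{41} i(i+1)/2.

Σ i(i+1)/2 = (Σi² + Σi) / 2 over i = 1..41.
Σi = 861 and Σi² = 23821.
(1·23821 + 1·861) / 2 = 24682/2 = 12341.

12341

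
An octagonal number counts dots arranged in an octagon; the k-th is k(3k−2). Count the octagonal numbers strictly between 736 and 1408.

5

The n-th octagonal number is n(3n−2).
Smallest index with value > 736: n = 17 (giving 833).
Largest index with value < 1408: n = 21 (giving 1281).
Indices 17 through 21: 5 terms.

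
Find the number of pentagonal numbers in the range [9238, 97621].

177

The n-th pentagonal number is n(3n−1)/2.
Smallest index with value ≥ 9238: n = 79 (giving 9322).
Largest index with value ≤ 97621: n = 255 (giving 97410).
Indices 79 through 255: 177 terms.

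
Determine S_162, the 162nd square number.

The 162nd square number is n² with n = 162.
162² = 26244.

26244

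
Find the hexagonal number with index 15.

435

The 15th hexagonal number is n(2n−1) with n = 15.
15·(2·15 − 1) = 15·29 = 435.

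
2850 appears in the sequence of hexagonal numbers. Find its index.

Set n(2n−1) = 2850, giving 2n² − n − 2850 = 0.
The discriminant is 1 + 8·2850 = 22801, and √22801 = 151.
So n = (1 + 151) / 4 = 152/4 = 38.
Check: 38·(2·38 − 1) = 2850. ✓

38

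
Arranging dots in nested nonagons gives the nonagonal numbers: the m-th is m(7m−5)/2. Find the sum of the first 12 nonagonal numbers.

2080

Σ i(7i−5)/2 = (7Σi² − 5Σi) / 2 over i = 1..12.
Σi = 78 and Σi² = 650.
(7·650 − 5·78) / 2 = 4160/2 = 2080.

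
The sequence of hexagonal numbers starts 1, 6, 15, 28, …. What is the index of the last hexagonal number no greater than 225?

10

Solve n(2n−1) ≤ 225 for integer n.
n = 10 gives 190 ≤ 225, while n = 11 gives 231 > 225; so the answer is index 10.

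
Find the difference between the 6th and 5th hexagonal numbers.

Consecutive hexagonal numbers differ by 4n − 3: here 4·6 − 3 = 21.

21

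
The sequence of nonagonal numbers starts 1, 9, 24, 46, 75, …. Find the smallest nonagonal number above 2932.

3075

Solve n(7n−5)/2 > 2932 for integer n.
The largest n with value ≤ 2932 is 29 (since 2871 ≤ 2932 < 3075), so the first above is n = 30, value 3075.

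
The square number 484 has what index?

22

We need n² = 484, so n = √484 = 22.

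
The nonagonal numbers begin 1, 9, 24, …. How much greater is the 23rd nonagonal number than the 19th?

23·(7·23 − 5)/2 = 1794 and 19·(7·19 − 5)/2 = 1216.
Difference: 1794 − 1216 = 578.

578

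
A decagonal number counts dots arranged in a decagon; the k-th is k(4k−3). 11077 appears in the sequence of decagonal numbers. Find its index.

Set n(4n−3) = 11077, giving 4n² − 3n − 11077 = 0.
The discriminant is 9 + 16·11077 = 177241, and √177241 = 421.
So n = (3 + 421) / 8 = 424/8 = 53.

53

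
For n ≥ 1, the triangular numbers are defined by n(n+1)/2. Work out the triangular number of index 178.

15931

The 178th triangular number is n(n+1)/2 with n = 178.
178·179/2 = 31862/2 = 15931.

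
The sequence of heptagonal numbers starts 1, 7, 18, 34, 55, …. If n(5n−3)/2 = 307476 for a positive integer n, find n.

351

Set n(5n−3)/2 = 307476, giving 5n² − 3n − 614952 = 0.
The discriminant is 9 + 40·307476 = 12299049, and √12299049 = 3507.
So n = (3 + 3507) / 10 = 3510/10 = 351.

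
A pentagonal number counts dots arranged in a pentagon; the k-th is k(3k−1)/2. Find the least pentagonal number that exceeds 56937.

56940

Solve n(3n−1)/2 > 56937 for integer n.
The largest n with value ≤ 56937 is 194 (since 56357 ≤ 56937 < 56940), so the first above is n = 195, value 56940.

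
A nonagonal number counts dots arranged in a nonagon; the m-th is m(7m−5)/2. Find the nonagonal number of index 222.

The 222nd nonagonal number is n(7n−5)/2 with n = 222.
222·(7·222 − 5)/2 = 222·1549/2 = 171939.

171939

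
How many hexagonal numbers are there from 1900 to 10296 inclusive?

41

The n-th hexagonal number is n(2n−1).
Smallest index with value ≥ 1900: n = 32 (giving 2016).
Largest index with value ≤ 10296: n = 72 (giving 10296).
Indices 32 through 72: 41 terms.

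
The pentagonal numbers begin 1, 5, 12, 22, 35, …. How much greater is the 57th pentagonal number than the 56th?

169

Consecutive pentagonal numbers differ by 3n − 2: here 3·57 − 2 = 169.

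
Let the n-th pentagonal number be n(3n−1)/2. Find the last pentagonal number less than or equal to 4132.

4030

Solve n(3n−1)/2 ≤ 4132 for integer n.
n = 52 gives 4030 ≤ 4132, while n = 53 gives 4187 > 4132; so the answer is 4030.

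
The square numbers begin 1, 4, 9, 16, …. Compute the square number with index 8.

8² = 64.

64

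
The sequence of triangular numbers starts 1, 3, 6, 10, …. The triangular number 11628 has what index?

152

Set n(n+1)/2 = 11628, giving n² + n − 23256 = 0.
The discriminant is 1 + 8·11628 = 93025, and √93025 = 305.
So n = (-1 + 305) / 2 = 304/2 = 152.
Check: 152·153/2 = 11628. ✓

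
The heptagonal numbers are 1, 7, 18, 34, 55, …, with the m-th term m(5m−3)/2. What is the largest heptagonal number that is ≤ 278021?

276723

Solve n(5n−3)/2 ≤ 278021 for integer n.
n = 333 gives 276723 ≤ 278021, while n = 334 gives 278389 > 278021; so the answer is 276723.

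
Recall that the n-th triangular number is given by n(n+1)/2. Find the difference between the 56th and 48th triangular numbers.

420

56·57/2 = 1596 and 48·49/2 = 1176.
Difference: 1596 − 1176 = 420.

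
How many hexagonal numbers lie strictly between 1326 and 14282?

The n-th hexagonal number is n(2n−1).
Smallest index with value > 1326: n = 27 (giving 1431).
Largest index with value < 14282: n = 84 (giving 14028).
Indices 27 through 84: 58 terms.

58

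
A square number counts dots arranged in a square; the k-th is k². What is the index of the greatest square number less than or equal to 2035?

45

Solve n² ≤ 2035 for integer n.
n = 45 gives 2025 ≤ 2035, while n = 46 gives 2116 > 2035; so the answer is index 45.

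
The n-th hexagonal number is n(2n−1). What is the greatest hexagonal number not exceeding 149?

Solve n(2n−1) ≤ 149 for integer n.
n = 8 gives 120 ≤ 149, while n = 9 gives 153 > 149; so the answer is 120.

120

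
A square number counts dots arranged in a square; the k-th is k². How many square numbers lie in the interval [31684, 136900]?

The n-th square number is n².
Smallest index with value ≥ 31684: n = 178 (giving 31684).
Largest index with value ≤ 136900: n = 370 (giving 136900).
Indices 178 through 370: 193 terms.

193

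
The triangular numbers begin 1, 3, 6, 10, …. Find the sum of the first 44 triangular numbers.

Σ i(i+1)/2 = (Σi² + Σi) / 2 over i = 1..44.
Σi = 990 and Σi² = 29370.
(1·29370 + 1·990) / 2 = 30360/2 = 15180.

15180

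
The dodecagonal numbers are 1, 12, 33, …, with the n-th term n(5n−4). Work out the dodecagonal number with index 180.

161280

The 180th dodecagonal number is n(5n−4) with n = 180.
180·(5·180 − 4) = 180·896 = 161280.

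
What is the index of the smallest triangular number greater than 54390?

Solve n(n+1)/2 > 54390 for integer n.
The largest n with value ≤ 54390 is 329 (since 54285 ≤ 54390 < 54615), so the first above is n = 330, value 54615.

330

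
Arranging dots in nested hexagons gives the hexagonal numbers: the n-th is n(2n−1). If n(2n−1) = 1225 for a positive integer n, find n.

25

Set n(2n−1) = 1225, giving 2n² − n − 1225 = 0.
The discriminant is 1 + 8·1225 = 9801, and √9801 = 99.
So n = (1 + 99) / 4 = 100/4 = 25.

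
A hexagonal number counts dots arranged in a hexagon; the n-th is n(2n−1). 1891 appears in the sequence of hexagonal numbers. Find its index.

Set n(2n−1) = 1891, giving 2n² − n − 1891 = 0.
The discriminant is 1 + 8·1891 = 15129, and √15129 = 123.
So n = (1 + 123) / 4 = 124/4 = 31.

31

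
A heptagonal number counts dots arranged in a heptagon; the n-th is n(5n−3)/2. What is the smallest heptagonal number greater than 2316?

2356

Solve n(5n−3)/2 > 2316 for integer n.
The largest n with value ≤ 2316 is 30 (since 2205 ≤ 2316 < 2356), so the first above is n = 31, value 2356.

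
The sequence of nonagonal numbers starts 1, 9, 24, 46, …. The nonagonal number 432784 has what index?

352

Set n(7n−5)/2 = 432784, giving 7n² − 5n − 865568 = 0.
The discriminant is 25 + 56·432784 = 24235929, and √24235929 = 4923.
So n = (5 + 4923) / 14 = 4928/14 = 352.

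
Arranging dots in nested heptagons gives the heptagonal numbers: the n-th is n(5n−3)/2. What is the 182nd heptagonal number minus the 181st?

906

Consecutive heptagonal numbers differ by 5n − 4: here 5·182 − 4 = 906.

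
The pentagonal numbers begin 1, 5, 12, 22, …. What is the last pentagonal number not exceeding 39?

35

Solve n(3n−1)/2 ≤ 39 for integer n.
n = 5 gives 35 ≤ 39, while n = 6 gives 51 > 39; so the answer is 35.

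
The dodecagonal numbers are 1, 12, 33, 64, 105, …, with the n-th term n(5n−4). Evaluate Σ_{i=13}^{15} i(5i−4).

2782

Σ i(5i−4) = 5Σi² − 4Σi over i = 13..15.
Σi = 120 − 78 = 42 and Σi² = 1240 − 650 = 590.
5·590 − 4·42 = 2782.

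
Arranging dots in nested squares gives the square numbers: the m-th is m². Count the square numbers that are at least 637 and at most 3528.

34

The n-th square number is n².
Smallest index with value ≥ 637: n = 26 (giving 676).
Largest index with value ≤ 3528: n = 59 (giving 3481).
Indices 26 through 59: 34 terms.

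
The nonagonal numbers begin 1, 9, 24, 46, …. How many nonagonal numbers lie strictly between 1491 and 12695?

39

The n-th nonagonal number is n(7n−5)/2.
Smallest index with value > 1491: n = 22 (giving 1639).
Largest index with value < 12695: n = 60 (giving 12450).
Indices 22 through 60: 39 terms.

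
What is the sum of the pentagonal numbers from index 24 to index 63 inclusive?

120660

Σ i(3i−1)/2 = (3Σi² − Σi) / 2 over i = 24..63.
Σi = 2016 − 276 = 1740 and Σi² = 85344 − 4324 = 81020.
(3·81020 − 1·1740) / 2 = 241320/2 = 120660.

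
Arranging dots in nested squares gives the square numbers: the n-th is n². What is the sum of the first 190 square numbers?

Σ_{i=1}^{190} i² = 190·191·381/6 = 2304415.

2304415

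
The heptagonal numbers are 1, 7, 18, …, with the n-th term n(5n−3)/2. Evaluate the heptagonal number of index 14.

469

The 14th heptagonal number is n(5n−3)/2 with n = 14.
14·(5·14 − 3)/2 = 14·67/2 = 469.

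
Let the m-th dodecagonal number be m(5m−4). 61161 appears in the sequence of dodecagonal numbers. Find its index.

111

Set n(5n−4) = 61161, giving 5n² − 4n − 61161 = 0.
So n = (4 + 1106) / 10 = 1110/10 = 111.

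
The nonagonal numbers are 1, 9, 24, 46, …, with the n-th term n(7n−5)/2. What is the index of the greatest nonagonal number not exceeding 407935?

341

Solve n(7n−5)/2 ≤ 407935 for integer n.
n = 341 gives 406131 ≤ 407935, while n = 342 gives 408519 > 407935; so the answer is index 341.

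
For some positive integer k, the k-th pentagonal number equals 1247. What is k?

29

Set n(3n−1)/2 = 1247, giving 3n² − n − 2494 = 0.
So n = (1 + 173) / 6 = 174/6 = 29.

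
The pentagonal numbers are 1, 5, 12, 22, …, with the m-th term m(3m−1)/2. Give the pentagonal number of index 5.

The 5th pentagonal number is n(3n−1)/2 with n = 5.
5·(3·5 − 1)/2 = 5·14/2 = 5·7 = 35.

35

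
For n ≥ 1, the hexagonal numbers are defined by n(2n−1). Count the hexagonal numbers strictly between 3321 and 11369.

34

The n-th hexagonal number is n(2n−1).
Smallest index with value > 3321: n = 42 (giving 3486).
Largest index with value < 11369: n = 75 (giving 11175).
Indices 42 through 75: 34 terms.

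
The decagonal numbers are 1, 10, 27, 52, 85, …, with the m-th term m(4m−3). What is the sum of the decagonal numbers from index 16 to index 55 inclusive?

218700

Σ i(4i−3) = 4Σi² − 3Σi over i = 16..55.
Σi = 1540 − 120 = 1420 and Σi² = 56980 − 1240 = 55740.
4·55740 − 3·1420 = 218700.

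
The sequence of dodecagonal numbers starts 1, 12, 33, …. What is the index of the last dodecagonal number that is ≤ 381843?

276

Solve n(5n−4) ≤ 381843 for integer n.
n = 276 gives 379776 ≤ 381843, while n = 277 gives 382537 > 381843; so the answer is index 276.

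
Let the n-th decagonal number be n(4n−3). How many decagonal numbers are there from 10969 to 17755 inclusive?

15

The n-th decagonal number is n(4n−3).
Smallest index with value ≥ 10969: n = 53 (giving 11077).
Largest index with value ≤ 17755: n = 67 (giving 17755).
Indices 53 through 67: 15 terms.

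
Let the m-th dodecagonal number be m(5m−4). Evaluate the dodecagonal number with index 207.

213417

The 207th dodecagonal number is n(5n−4) with n = 207.
207·(5·207 − 4) = 207·1031 = 213417.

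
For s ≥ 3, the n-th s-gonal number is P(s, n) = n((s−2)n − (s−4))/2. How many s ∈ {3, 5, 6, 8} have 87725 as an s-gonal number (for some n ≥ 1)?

1

s = 3: P(3, 418) = 87571 and P(3, 419) = 87990; 87725 is not s-gonal.
s = 5: P(5, 242) = 87725. ✓
s = 6: P(6, 209) = 87153 and P(6, 210) = 87990; 87725 is not s-gonal.
s = 8: P(8, 171) = 87381 and P(8, 172) = 88408; 87725 is not s-gonal.
Hits: s ∈ {5} → 1.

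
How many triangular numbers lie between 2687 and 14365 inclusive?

97

The n-th triangular number is n(n+1)/2.
Smallest index with value ≥ 2687: n = 73 (giving 2701).
Largest index with value ≤ 14365: n = 169 (giving 14365).
Indices 73 through 169: 97 terms.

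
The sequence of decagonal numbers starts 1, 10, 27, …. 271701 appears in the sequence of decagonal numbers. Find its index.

261

Set n(4n−3) = 271701, giving 4n² − 3n − 271701 = 0.
The discriminant is 9 + 16·271701 = 4347225, and √4347225 = 2085.
So n = (3 + 2085) / 8 = 2088/8 = 261.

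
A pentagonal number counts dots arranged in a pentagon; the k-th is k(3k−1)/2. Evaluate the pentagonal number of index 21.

651

The 21st pentagonal number is n(3n−1)/2 with n = 21.
21·(3·21 − 1)/2 = 21·62/2 = 21·31 = 651.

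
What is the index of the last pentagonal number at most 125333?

Solve n(3n−1)/2 ≤ 125333 for integer n.
n = 289 gives 125137 ≤ 125333, while n = 290 gives 126005 > 125333; so the answer is index 289.

289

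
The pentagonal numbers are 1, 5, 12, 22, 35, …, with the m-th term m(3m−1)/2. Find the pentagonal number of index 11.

The 11th pentagonal number is n(3n−1)/2 with n = 11.
11·(3·11 − 1)/2 = 11·32/2 = 11·16 = 176.

176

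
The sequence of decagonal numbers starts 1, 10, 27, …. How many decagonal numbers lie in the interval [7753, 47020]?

The n-th decagonal number is n(4n−3).
Smallest index with value ≥ 7753: n = 45 (giving 7965).
Largest index with value ≤ 47020: n = 108 (giving 46332).
Indices 45 through 108: 64 terms.

64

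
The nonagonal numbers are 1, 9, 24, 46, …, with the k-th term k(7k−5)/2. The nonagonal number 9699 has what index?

Set n(7n−5)/2 = 9699, giving 7n² − 5n − 19398 = 0.
The discriminant is 25 + 56·9699 = 543169, and √543169 = 737.
So n = (5 + 737) / 14 = 742/14 = 53.
Check: 53·(7·53 − 5)/2 = 9699. ✓

53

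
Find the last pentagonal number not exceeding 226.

210

Solve n(3n−1)/2 ≤ 226 for integer n.
n = 12 gives 210 ≤ 226, while n = 13 gives 247 > 226; so the answer is 210.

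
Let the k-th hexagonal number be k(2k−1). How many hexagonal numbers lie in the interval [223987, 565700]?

198

The n-th hexagonal number is n(2n−1).
Smallest index with value ≥ 223987: n = 335 (giving 224115).
Largest index with value ≤ 565700: n = 532 (giving 565516).
Indices 335 through 532: 198 terms.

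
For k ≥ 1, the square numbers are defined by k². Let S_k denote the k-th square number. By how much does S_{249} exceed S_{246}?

249² = 62001 and 246² = 60516.
Difference: 62001 − 60516 = 1485.

1485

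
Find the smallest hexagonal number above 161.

Solve n(2n−1) > 161 for integer n.
The largest n with value ≤ 161 is 9 (since 153 ≤ 161 < 190), so the first above is n = 10, value 190.

190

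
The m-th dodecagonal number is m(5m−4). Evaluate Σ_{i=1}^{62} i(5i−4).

399063

Σ i(5i−4) = 5Σi² − 4Σi over i = 1..62.
Σi = 1953 and Σi² = 81375.
5·81375 − 4·1953 = 399063.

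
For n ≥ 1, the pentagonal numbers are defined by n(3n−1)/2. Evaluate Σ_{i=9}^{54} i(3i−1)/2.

79902

Σ i(3i−1)/2 = (3Σi² − Σi) / 2 over i = 9..54.
Σi = 1485 − 36 = 1449 and Σi² = 53955 − 204 = 53751.
(3·53751 − 1·1449) / 2 = 159804/2 = 79902.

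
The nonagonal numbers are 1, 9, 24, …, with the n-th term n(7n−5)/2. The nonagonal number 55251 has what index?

126

Set n(7n−5)/2 = 55251, giving 7n² − 5n − 110502 = 0.
The discriminant is 25 + 56·55251 = 3094081, and √3094081 = 1759.
So n = (5 + 1759) / 14 = 1764/14 = 126.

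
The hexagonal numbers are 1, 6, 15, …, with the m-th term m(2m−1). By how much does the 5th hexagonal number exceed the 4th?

Consecutive hexagonal numbers differ by 4n − 3: here 4·5 − 3 = 17.

17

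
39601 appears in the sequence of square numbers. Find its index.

We need n² = 39601, so n = √39601 = 199.

199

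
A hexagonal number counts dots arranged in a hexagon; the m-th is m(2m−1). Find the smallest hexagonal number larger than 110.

120

Solve n(2n−1) > 110 for integer n.
The largest n with value ≤ 110 is 7 (since 91 ≤ 110 < 120), so the first above is n = 8, value 120.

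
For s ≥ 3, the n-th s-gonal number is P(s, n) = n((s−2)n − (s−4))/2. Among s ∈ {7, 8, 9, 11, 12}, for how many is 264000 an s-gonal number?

1

s = 7: P(7, 325) = 263575 and P(7, 326) = 265201; 264000 is not s-gonal.
s = 8: P(8, 296) = 262256 and P(8, 297) = 264033; 264000 is not s-gonal.
s = 9: P(9, 275) = 264000. ✓
s = 11: P(11, 242) = 262691 and P(11, 243) = 264870; 264000 is not s-gonal.
s = 12: P(12, 230) = 263580 and P(12, 231) = 265881; 264000 is not s-gonal.
Hits: s ∈ {9} → 1.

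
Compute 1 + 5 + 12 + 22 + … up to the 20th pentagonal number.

Σ i(3i−1)/2 = (3Σi² − Σi) / 2 over i = 1..20.
Σi = 210 and Σi² = 2870.
(3·2870 − 1·210) / 2 = 8400/2 = 4200.

4200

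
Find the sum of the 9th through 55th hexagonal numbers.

112048

Σ i(2i−1) = 2Σi² − Σi over i = 9..55.
Σi = 1540 − 36 = 1504 and Σi² = 56980 − 204 = 56776.
2·56776 − 1·1504 = 112048.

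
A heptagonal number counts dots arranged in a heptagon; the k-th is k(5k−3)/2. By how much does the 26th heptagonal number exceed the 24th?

247

26·(5·26 − 3)/2 = 1651 and 24·(5·24 − 3)/2 = 1404.
Difference: 1651 − 1404 = 247.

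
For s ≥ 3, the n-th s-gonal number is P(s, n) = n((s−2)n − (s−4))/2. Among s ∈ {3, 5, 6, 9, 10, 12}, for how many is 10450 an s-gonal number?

1

s = 3: P(3, 144) = 10440 and P(3, 145) = 10585; 10450 is not s-gonal.
s = 5: P(5, 83) = 10292 and P(5, 84) = 10542; 10450 is not s-gonal.
s = 6: P(6, 72) = 10296 and P(6, 73) = 10585; 10450 is not s-gonal.
s = 9: P(9, 55) = 10450. ✓
s = 10: P(10, 51) = 10251 and P(10, 52) = 10660; 10450 is not s-gonal.
s = 12: P(12, 46) = 10396 and P(12, 47) = 10857; 10450 is not s-gonal.
Hits: s ∈ {9} → 1.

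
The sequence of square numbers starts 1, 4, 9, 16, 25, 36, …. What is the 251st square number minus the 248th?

1497

251² = 63001 and 248² = 61504.
Difference: 63001 − 61504 = 1497.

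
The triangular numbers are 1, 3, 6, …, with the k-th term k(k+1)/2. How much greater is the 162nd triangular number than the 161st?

Consecutive triangular numbers differ by n: T_{162} − T_{161} = 162.

162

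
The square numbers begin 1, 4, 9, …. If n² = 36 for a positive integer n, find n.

We need n² = 36, so n = √36 = 6.

6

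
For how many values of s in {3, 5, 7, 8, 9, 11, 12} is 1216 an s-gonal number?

s = 3: P(3, 48) = 1176 and P(3, 49) = 1225; 1216 is not s-gonal.
s = 5: P(5, 28) = 1162 and P(5, 29) = 1247; 1216 is not s-gonal.
s = 7: P(7, 22) = 1177 and P(7, 23) = 1288; 1216 is not s-gonal.
s = 8: P(8, 20) = 1160 and P(8, 21) = 1281; 1216 is not s-gonal.
s = 9: P(9, 19) = 1216. ✓
s = 11: P(11, 16) = 1096 and P(11, 17) = 1241; 1216 is not s-gonal.
s = 12: P(12, 16) = 1216. ✓
Hits: s ∈ {9, 12} → 2.

2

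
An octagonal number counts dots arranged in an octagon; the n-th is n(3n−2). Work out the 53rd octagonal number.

53·(3·53 − 2) = 53·157 = 8321.

8321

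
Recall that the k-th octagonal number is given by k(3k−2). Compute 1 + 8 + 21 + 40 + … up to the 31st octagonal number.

Σ i(3i−2) = 3Σi² − 2Σi over i = 1..31.
Σi = 496 and Σi² = 10416.
3·10416 − 2·496 = 30256.

30256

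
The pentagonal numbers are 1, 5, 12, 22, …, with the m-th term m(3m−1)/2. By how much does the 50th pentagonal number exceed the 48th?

293

50·(3·50 − 1)/2 = 3725 and 48·(3·48 − 1)/2 = 3432.
Difference: 3725 − 3432 = 293.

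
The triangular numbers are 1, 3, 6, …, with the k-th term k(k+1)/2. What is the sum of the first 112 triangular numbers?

240464

Σ i(i+1)/2 = (Σi² + Σi) / 2 over i = 1..112.
Σi = 6328 and Σi² = 474600.
(1·474600 + 1·6328) / 2 = 480928/2 = 240464.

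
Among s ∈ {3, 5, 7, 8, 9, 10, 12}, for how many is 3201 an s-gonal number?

s = 3: P(3, 79) = 3160 and P(3, 80) = 3240; 3201 is not s-gonal.
s = 5: P(5, 46) = 3151 and P(5, 47) = 3290; 3201 is not s-gonal.
s = 7: P(7, 36) = 3186 and P(7, 37) = 3367; 3201 is not s-gonal.
s = 8: P(8, 33) = 3201. ✓
s = 9: P(9, 30) = 3075 and P(9, 31) = 3286; 3201 is not s-gonal.
s = 10: P(10, 28) = 3052 and P(10, 29) = 3277; 3201 is not s-gonal.
s = 12: P(12, 25) = 3025 and P(12, 26) = 3276; 3201 is not s-gonal.
Hits: s ∈ {8} → 1.

1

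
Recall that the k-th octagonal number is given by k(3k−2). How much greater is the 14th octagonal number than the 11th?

219

14·(3·14 − 2) = 560 and 11·(3·11 − 2) = 341.
Difference: 560 − 341 = 219.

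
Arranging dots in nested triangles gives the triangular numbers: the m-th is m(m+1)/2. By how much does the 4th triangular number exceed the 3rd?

4

Consecutive triangular numbers differ by n: T_{4} − T_{3} = 4.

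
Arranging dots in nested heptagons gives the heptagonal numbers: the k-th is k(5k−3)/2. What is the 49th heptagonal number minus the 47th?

477

49·(5·49 − 3)/2 = 5929 and 47·(5·47 − 3)/2 = 5452.
Difference: 5929 − 5452 = 477.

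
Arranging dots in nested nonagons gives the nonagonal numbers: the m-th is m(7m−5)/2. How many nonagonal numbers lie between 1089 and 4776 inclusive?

20

The n-th nonagonal number is n(7n−5)/2.
Smallest index with value ≥ 1089: n = 18 (giving 1089).
Largest index with value ≤ 4776: n = 37 (giving 4699).
Indices 18 through 37: 20 terms.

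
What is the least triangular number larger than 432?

435

Solve n(n+1)/2 > 432 for integer n.
The largest n with value ≤ 432 is 28 (since 406 ≤ 432 < 435), so the first above is n = 29, value 435.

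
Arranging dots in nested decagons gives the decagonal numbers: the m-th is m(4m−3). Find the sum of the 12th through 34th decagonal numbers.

Σ i(4i−3) = 4Σi² − 3Σi over i = 12..34.
Σi = 595 − 66 = 529 and Σi² = 13685 − 506 = 13179.
4·13179 − 3·529 = 51129.

51129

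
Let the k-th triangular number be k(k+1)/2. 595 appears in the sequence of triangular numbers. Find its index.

Set n(n+1)/2 = 595, giving n² + n − 1190 = 0.
So n = (-1 + 69) / 2 = 68/2 = 34.

34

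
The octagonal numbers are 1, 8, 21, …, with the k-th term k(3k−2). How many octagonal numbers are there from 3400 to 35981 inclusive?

76

The n-th octagonal number is n(3n−2).
Smallest index with value ≥ 3400: n = 34 (giving 3400).
Largest index with value ≤ 35981: n = 109 (giving 35425).
Indices 34 through 109: 76 terms.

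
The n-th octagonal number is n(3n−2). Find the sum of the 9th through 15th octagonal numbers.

Σ i(3i−2) = 3Σi² − 2Σi over i = 9..15.
Σi = 120 − 36 = 84 and Σi² = 1240 − 204 = 1036.
3·1036 − 2·84 = 2940.

2940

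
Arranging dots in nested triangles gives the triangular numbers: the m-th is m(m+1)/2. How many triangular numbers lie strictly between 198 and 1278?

The n-th triangular number is n(n+1)/2.
Smallest index with value > 198: n = 20 (giving 210).
Largest index with value < 1278: n = 50 (giving 1275).
Indices 20 through 50: 31 terms.

31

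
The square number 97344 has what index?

We need n² = 97344, so n = √97344 = 312.
Check: 312² = 97344. ✓

312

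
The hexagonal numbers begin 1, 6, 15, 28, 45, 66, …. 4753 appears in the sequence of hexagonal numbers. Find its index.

49

Set n(2n−1) = 4753, giving 2n² − n − 4753 = 0.
The discriminant is 1 + 8·4753 = 38025, and √38025 = 195.
So n = (1 + 195) / 4 = 196/4 = 49.
Check: 49·(2·49 − 1) = 4753. ✓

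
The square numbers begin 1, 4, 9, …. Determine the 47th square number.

2209

The 47th square number is n² with n = 47.
47² = 2209.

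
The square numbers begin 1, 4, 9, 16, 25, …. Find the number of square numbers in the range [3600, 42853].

The n-th square number is n².
Smallest index with value ≥ 3600: n = 60 (giving 3600).
Largest index with value ≤ 42853: n = 207 (giving 42849).
Indices 60 through 207: 148 terms.

148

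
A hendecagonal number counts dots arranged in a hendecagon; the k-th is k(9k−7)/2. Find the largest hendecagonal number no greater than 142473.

141955

Solve n(9n−7)/2 ≤ 142473 for integer n.
n = 178 gives 141955 ≤ 142473, while n = 179 gives 143558 > 142473; so the answer is 141955.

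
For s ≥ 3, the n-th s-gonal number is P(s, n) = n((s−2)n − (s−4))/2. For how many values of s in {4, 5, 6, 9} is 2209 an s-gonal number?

s = 4: P(4, 47) = 2209. ✓
s = 5: P(5, 38) = 2147 and P(5, 39) = 2262; 2209 is not s-gonal.
s = 6: P(6, 33) = 2145 and P(6, 34) = 2278; 2209 is not s-gonal.
s = 9: P(9, 25) = 2125 and P(9, 26) = 2301; 2209 is not s-gonal.
Hits: s ∈ {4} → 1.

1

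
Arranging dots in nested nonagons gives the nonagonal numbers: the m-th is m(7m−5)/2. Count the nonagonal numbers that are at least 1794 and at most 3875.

11

The n-th nonagonal number is n(7n−5)/2.
Smallest index with value ≥ 1794: n = 23 (giving 1794).
Largest index with value ≤ 3875: n = 33 (giving 3729).
Indices 23 through 33: 11 terms.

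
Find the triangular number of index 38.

The 38th triangular number is n(n+1)/2 with n = 38.
38·39/2 = 1482/2 = 741.

741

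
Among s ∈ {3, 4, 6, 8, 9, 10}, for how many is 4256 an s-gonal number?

s = 3: P(3, 91) = 4186 and P(3, 92) = 4278; 4256 is not s-gonal.
s = 4: P(4, 65) = 4225 and P(4, 66) = 4356; 4256 is not s-gonal.
s = 6: P(6, 46) = 4186 and P(6, 47) = 4371; 4256 is not s-gonal.
s = 8: P(8, 38) = 4256. ✓
s = 9: P(9, 35) = 4200 and P(9, 36) = 4446; 4256 is not s-gonal.
s = 10: P(10, 32) = 4000 and P(10, 33) = 4257; 4256 is not s-gonal.
Hits: s ∈ {8} → 1.

1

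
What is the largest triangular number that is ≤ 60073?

Solve n(n+1)/2 ≤ 60073 for integer n.
n = 346 gives 60031 ≤ 60073, while n = 347 gives 60378 > 60073; so the answer is 60031.

60031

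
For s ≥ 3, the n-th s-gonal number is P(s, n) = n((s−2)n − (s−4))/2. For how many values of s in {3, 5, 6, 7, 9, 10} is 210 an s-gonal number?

2

s = 3: P(3, 20) = 210. ✓
s = 5: P(5, 12) = 210. ✓
s = 6: P(6, 10) = 190 and P(6, 11) = 231; 210 is not s-gonal.
s = 7: P(7, 9) = 189 and P(7, 10) = 235; 210 is not s-gonal.
s = 9: P(9, 8) = 204 and P(9, 9) = 261; 210 is not s-gonal.
s = 10: P(10, 7) = 175 and P(10, 8) = 232; 210 is not s-gonal.
Hits: s ∈ {3, 5} → 2.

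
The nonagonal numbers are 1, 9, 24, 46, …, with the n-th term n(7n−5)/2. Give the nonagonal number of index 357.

445179

The 357th nonagonal number is n(7n−5)/2 with n = 357.
357·(7·357 − 5)/2 = 357·2494/2 = 357·1247 = 445179.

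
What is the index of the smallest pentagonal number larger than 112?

Solve n(3n−1)/2 > 112 for integer n.
The largest n with value ≤ 112 is 8 (since 92 ≤ 112 < 117), so the first above is n = 9, value 117.

9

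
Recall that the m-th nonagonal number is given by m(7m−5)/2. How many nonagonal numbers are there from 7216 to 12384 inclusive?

The n-th nonagonal number is n(7n−5)/2.
Smallest index with value ≥ 7216: n = 46 (giving 7291).
Largest index with value ≤ 12384: n = 59 (giving 12036).
Indices 46 through 59: 14 terms.

14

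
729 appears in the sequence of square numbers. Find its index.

We need n² = 729, so n = √729 = 27.

27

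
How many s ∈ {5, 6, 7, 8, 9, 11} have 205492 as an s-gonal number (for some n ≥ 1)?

s = 5: P(5, 370) = 205165 and P(5, 371) = 206276; 205492 is not s-gonal.
s = 6: P(6, 320) = 204480 and P(6, 321) = 205761; 205492 is not s-gonal.
s = 7: P(7, 287) = 205492. ✓
s = 8: P(8, 262) = 205408 and P(8, 263) = 206981; 205492 is not s-gonal.
s = 9: P(9, 242) = 204369 and P(9, 243) = 206064; 205492 is not s-gonal.
s = 11: P(11, 214) = 205333 and P(11, 215) = 207260; 205492 is not s-gonal.
Hits: s ∈ {7} → 1.

1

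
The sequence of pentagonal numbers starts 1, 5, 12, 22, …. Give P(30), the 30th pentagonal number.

1335

30·(3·30 − 1)/2 = 30·89/2 = 1335.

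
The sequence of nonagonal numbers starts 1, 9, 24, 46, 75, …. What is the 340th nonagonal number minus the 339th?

2374

Consecutive nonagonal numbers differ by 7n − 6: here 7·340 − 6 = 2374.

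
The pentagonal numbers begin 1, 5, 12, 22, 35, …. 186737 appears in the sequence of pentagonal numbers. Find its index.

Set n(3n−1)/2 = 186737, giving 3n² − n − 373474 = 0.
The discriminant is 1 + 24·186737 = 4481689, and √4481689 = 2117.
So n = (1 + 2117) / 6 = 2118/6 = 353.
Check: 353·(3·353 − 1)/2 = 186737. ✓

353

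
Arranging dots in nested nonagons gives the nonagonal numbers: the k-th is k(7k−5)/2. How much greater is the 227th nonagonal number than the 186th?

227·(7·227 − 5)/2 = 179784 and 186·(7·186 − 5)/2 = 120621.
Difference: 179784 − 120621 = 59163.

59163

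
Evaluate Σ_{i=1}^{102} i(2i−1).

712657

Σ i(2i−1) = 2Σi² − Σi over i = 1..102.
Σi = 5253 and Σi² = 358955.
2·358955 − 1·5253 = 712657.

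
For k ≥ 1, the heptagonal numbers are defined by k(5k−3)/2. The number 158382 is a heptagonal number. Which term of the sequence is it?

252

Set n(5n−3)/2 = 158382, giving 5n² − 3n − 316764 = 0.
So n = (3 + 2517) / 10 = 2520/10 = 252.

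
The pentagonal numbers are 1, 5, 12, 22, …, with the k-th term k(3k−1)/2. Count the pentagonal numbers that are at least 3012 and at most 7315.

The n-th pentagonal number is n(3n−1)/2.
Smallest index with value ≥ 3012: n = 45 (giving 3015).
Largest index with value ≤ 7315: n = 70 (giving 7315).
Indices 45 through 70: 26 terms.

26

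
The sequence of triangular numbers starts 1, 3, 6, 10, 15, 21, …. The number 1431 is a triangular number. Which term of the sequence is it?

53

Set n(n+1)/2 = 1431, giving n² + n − 2862 = 0.
The discriminant is 1 + 8·1431 = 11449, and √11449 = 107.
So n = (-1 + 107) / 2 = 106/2 = 53.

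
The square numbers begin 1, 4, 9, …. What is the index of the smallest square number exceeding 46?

7

Solve n² > 46 for integer n.
The largest n with value ≤ 46 is 6 (since 36 ≤ 46 < 49), so the first above is n = 7, value 49.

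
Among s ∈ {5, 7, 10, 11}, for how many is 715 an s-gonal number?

2

s = 5: P(5, 22) = 715. ✓
s = 7: P(7, 17) = 697 and P(7, 18) = 783; 715 is not s-gonal.
s = 10: P(10, 13) = 637 and P(10, 14) = 742; 715 is not s-gonal.
s = 11: P(11, 13) = 715. ✓
Hits: s ∈ {5, 11} → 2.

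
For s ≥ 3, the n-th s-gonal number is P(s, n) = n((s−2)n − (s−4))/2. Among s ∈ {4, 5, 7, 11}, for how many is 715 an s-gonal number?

2

s = 4: P(4, 26) = 676 and P(4, 27) = 729; 715 is not s-gonal.
s = 5: P(5, 22) = 715. ✓
s = 7: P(7, 17) = 697 and P(7, 18) = 783; 715 is not s-gonal.
s = 11: P(11, 13) = 715. ✓
Hits: s ∈ {5, 11} → 2.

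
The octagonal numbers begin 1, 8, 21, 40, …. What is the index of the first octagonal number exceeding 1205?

Solve n(3n−2) > 1205 for integer n.
The largest n with value ≤ 1205 is 20 (since 1160 ≤ 1205 < 1281), so the first above is n = 21, value 1281.

21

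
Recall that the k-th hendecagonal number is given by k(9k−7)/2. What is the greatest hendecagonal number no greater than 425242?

Solve n(9n−7)/2 ≤ 425242 for integer n.
n = 307 gives 423046 ≤ 425242, while n = 308 gives 425810 > 425242; so the answer is 423046.

423046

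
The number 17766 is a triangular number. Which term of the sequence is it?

Set n(n+1)/2 = 17766, giving n² + n − 35532 = 0.
The discriminant is 1 + 8·17766 = 142129, and √142129 = 377.
So n = (-1 + 377) / 2 = 376/2 = 188.
Check: 188·189/2 = 17766. ✓

188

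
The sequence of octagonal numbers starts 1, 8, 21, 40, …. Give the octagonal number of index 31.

31·(3·31 − 2) = 31·91 = 2821.

2821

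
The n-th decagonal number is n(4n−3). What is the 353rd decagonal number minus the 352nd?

2817

Consecutive decagonal numbers differ by 8n − 7: here 8·353 − 7 = 2817.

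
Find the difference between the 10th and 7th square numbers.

10² = 100 and 7² = 49.
Difference: 100 − 49 = 51.

51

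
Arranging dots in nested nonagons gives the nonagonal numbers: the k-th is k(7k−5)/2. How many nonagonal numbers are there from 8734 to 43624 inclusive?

62

The n-th nonagonal number is n(7n−5)/2.
Smallest index with value ≥ 8734: n = 51 (giving 8976).
Largest index with value ≤ 43624: n = 112 (giving 43624).
Indices 51 through 112: 62 terms.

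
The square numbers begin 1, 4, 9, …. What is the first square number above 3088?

Solve n² > 3088 for integer n.
The largest n with value ≤ 3088 is 55 (since 3025 ≤ 3088 < 3136), so the first above is n = 56, value 3136.

3136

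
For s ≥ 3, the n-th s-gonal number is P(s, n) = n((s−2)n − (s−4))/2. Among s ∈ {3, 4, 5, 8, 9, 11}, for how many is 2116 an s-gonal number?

1

s = 3: P(3, 64) = 2080 and P(3, 65) = 2145; 2116 is not s-gonal.
s = 4: P(4, 46) = 2116. ✓
s = 5: P(5, 37) = 2035 and P(5, 38) = 2147; 2116 is not s-gonal.
s = 8: P(8, 26) = 1976 and P(8, 27) = 2133; 2116 is not s-gonal.
s = 9: P(9, 24) = 1956 and P(9, 25) = 2125; 2116 is not s-gonal.
s = 11: P(11, 22) = 2101 and P(11, 23) = 2300; 2116 is not s-gonal.
Hits: s ∈ {4} → 1.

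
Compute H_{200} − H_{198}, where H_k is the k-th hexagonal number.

1590

200·(2·200 − 1) = 79800 and 198·(2·198 − 1) = 78210.
Difference: 79800 − 78210 = 1590.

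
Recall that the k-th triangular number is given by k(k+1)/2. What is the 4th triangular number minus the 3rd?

Consecutive triangular numbers differ by n: T_{4} − T_{3} = 4.

4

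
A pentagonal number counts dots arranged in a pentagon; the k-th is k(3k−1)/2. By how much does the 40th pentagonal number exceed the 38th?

40·(3·40 − 1)/2 = 2380 and 38·(3·38 − 1)/2 = 2147.
Difference: 2380 − 2147 = 233.

233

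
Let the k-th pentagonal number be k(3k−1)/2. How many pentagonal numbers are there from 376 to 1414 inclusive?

15

The n-th pentagonal number is n(3n−1)/2.
Smallest index with value ≥ 376: n = 16 (giving 376).
Largest index with value ≤ 1414: n = 30 (giving 1335).
Indices 16 through 30: 15 terms.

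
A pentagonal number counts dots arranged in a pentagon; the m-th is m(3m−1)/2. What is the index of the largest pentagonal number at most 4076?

Solve n(3n−1)/2 ≤ 4076 for integer n.
n = 52 gives 4030 ≤ 4076, while n = 53 gives 4187 > 4076; so the answer is index 52.

52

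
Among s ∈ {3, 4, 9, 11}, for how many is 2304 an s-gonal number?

s = 3: P(3, 67) = 2278 and P(3, 68) = 2346; 2304 is not s-gonal.
s = 4: P(4, 48) = 2304. ✓
s = 9: P(9, 26) = 2301 and P(9, 27) = 2484; 2304 is not s-gonal.
s = 11: P(11, 23) = 2300 and P(11, 24) = 2508; 2304 is not s-gonal.
Hits: s ∈ {4} → 1.

1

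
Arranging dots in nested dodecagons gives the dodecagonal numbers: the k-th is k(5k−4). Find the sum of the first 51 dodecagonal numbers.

222326

Σ i(5i−4) = 5Σi² − 4Σi over i = 1..51.
Σi = 1326 and Σi² = 45526.
5·45526 − 4·1326 = 222326.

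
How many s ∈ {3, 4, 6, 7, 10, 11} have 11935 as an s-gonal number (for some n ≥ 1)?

2

s = 3: P(3, 154) = 11935. ✓
s = 4: P(4, 109) = 11881 and P(4, 110) = 12100; 11935 is not s-gonal.
s = 6: P(6, 77) = 11781 and P(6, 78) = 12090; 11935 is not s-gonal.
s = 7: P(7, 69) = 11799 and P(7, 70) = 12145; 11935 is not s-gonal.
s = 10: P(10, 55) = 11935. ✓
s = 11: P(11, 51) = 11526 and P(11, 52) = 11986; 11935 is not s-gonal.
Hits: s ∈ {3, 10} → 2.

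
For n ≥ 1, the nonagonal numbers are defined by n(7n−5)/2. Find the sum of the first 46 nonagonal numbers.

Σ i(7i−5)/2 = (7Σi² − 5Σi) / 2 over i = 1..46.
Σi = 1081 and Σi² = 33511.
(7·33511 − 5·1081) / 2 = 229172/2 = 114586.

114586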